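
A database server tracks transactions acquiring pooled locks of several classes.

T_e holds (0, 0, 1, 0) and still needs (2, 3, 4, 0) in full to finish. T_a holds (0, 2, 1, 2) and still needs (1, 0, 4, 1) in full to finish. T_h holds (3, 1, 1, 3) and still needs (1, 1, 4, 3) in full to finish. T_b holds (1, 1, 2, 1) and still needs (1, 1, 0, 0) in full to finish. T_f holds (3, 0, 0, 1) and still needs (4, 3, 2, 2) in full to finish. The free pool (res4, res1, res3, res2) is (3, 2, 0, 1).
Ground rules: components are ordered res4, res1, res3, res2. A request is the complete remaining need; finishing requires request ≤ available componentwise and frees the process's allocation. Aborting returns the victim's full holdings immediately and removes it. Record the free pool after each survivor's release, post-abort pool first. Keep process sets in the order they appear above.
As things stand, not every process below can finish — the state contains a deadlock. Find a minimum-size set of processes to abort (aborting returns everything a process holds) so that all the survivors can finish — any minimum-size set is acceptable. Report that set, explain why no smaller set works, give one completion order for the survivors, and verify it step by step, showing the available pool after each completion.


Minimum abort set: T_a and T_h.
Key observation: T_e had no path to completion before; after the abort of T_a and T_h ((3, 3, 2, 5) returned), step 3 is where it fits.
No one abort is enough; case by case: T_e alone leaves T_a blocked (short on res3); T_a alone leaves T_e blocked (short on res3); T_h alone leaves T_e blocked (short on res3); T_b alone leaves T_e blocked (short on res3); T_f alone leaves T_e blocked (short on res3).
Survivors finish in the order: T_b, T_f, T_e. Verifying each step (pool after the aborts first):
  pool = (6, 5, 2, 6)
  T_b needs (1, 1, 0, 0) <= (6, 5, 2, 6) -> finishes; pool += (1, 1, 2, 1) = (7, 6, 4, 7)
  T_f needs (4, 3, 2, 2) <= (7, 6, 4, 7) -> finishes; pool += (3, 0, 0, 1) = (10, 6, 4, 8)
  T_e needs (2, 3, 4, 0) <= (10, 6, 4, 8) -> finishes; pool += (0, 0, 1, 0) = (10, 6, 5, 8)


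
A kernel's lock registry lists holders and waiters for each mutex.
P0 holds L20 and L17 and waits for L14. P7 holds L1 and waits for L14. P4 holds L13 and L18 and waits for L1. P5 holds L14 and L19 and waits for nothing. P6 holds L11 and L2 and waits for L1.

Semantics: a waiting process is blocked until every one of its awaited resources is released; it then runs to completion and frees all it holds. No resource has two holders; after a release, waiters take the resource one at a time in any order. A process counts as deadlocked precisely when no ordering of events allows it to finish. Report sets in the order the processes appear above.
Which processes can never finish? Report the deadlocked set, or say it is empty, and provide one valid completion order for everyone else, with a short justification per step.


No process is deadlocked.
Key observation: the wait relation is loop-free; peeling off processes with no waits unwinds the whole state.
One completion order for the rest: P5, P7, P6, P4, P0.
Verifying each step:
  P5: no waits; runs immediately, freeing L14 and L19
  P7 waits on L14 — all released -> runs and releases L1
  P6 waits on L1 — all released -> runs and releases L11 and L2
  P4 waits on L1 — all released -> runs and releases L13 and L18
  P0 waits on L14 — all released -> runs and releases L20 and L17


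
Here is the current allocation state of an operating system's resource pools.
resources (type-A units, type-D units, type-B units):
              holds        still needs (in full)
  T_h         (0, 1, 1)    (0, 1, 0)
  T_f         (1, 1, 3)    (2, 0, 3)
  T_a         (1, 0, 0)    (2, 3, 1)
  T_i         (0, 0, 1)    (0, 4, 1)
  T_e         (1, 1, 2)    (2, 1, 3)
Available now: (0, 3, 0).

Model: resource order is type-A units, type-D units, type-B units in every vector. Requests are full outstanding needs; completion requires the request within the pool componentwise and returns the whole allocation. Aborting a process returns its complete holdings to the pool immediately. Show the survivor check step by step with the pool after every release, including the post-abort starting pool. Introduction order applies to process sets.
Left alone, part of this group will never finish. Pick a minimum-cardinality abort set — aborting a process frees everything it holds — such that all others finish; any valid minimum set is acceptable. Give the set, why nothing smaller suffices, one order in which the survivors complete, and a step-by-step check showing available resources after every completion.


Abort T_a and T_e.
Key observation: T_f could never have finished before the abort; with (2, 1, 2) returned by T_a and T_e, it fits at step 2.
Why nothing smaller works — every single abort fails: T_h alone leaves T_f blocked (short on type-A units and type-B units); T_f alone leaves T_a blocked (short on type-A units); T_a alone leaves T_f blocked (short on type-A units and type-B units); T_i alone leaves T_f blocked (short on type-A units and type-B units); T_e alone leaves T_f blocked (short on type-A units).
One survivor order: T_h, T_f, T_i. Verifying each step (post-abort pool first):
  pool = (2, 4, 2)
  run T_h (needs (0, 1, 0), free (2, 4, 2)); after release of (0, 1, 1) the pool is (2, 5, 3)
  run T_f (needs (2, 0, 3), free (2, 5, 3)); after release of (1, 1, 3) the pool is (3, 6, 6)
  run T_i (needs (0, 4, 1), free (3, 6, 6)); after release of (0, 0, 1) the pool is (3, 6, 7)


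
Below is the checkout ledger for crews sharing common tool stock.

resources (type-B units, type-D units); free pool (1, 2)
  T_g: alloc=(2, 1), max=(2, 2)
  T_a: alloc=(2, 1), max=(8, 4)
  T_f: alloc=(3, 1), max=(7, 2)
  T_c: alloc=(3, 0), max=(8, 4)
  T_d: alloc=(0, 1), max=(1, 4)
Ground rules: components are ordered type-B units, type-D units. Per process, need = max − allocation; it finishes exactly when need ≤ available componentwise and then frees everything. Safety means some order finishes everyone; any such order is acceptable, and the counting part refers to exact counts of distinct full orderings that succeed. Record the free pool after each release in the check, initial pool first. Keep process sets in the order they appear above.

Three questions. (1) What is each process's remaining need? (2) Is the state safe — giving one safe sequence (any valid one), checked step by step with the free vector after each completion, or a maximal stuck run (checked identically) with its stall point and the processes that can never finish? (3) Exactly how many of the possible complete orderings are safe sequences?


(1) Outstanding need per process (order type-B units, type-D units):
  T_g: (0, 1)
  T_a: (6, 3)
  T_f: (4, 1)
  T_c: (5, 4)
  T_d: (1, 3)
(2) UNSAFE — no complete ordering exists.
Key observation: no order helps: past T_g, T_d, the free pool tops out at (3, 4), below what each blocked process needs in type-B units.
A maximal execution: T_g, T_d — then nothing else fits. Walking it through:
  pool = (1, 2)
  T_g: need (0, 1) fits (1, 2); releases (2, 1), pool now (3, 3)
  T_d: need (1, 3) fits (3, 3); releases (0, 1), pool now (3, 4)
  T_a still needs (6, 3) but only (3, 4) is free — short on type-B units
  T_f still needs (4, 1) but only (3, 4) is free — short on type-B units
  T_c still needs (5, 4) but only (3, 4) is free — short on type-B units
Processes that can never finish: T_a, T_f and T_c.
(3) Exactly 0 of the possible complete orderings are safe sequences.


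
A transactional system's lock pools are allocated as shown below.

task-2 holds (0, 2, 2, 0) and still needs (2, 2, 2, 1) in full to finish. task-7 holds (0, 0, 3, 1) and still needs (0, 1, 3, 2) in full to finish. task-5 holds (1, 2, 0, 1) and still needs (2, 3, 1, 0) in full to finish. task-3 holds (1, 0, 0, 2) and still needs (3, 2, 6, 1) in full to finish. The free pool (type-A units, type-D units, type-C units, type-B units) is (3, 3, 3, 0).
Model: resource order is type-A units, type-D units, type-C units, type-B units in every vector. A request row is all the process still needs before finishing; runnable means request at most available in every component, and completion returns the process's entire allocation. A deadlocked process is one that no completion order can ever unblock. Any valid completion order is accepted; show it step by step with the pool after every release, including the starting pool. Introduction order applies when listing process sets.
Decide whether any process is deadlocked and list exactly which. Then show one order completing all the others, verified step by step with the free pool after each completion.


The deadlocked set is task-7 and task-3.
Key observation: after task-5, task-2 the pool peaks at (4, 7, 5, 1), and each blocked process is short somewhere: task-7 on type-B units; task-3 on type-C units.
A valid finishing order for the others: task-5, task-2. Walking it through:
  pool = (3, 3, 3, 0)
  task-5: need (2, 3, 1, 0) fits (3, 3, 3, 0); releases (1, 2, 0, 1), pool now (4, 5, 3, 1)
  task-2: need (2, 2, 2, 1) fits (4, 5, 3, 1); releases (0, 2, 2, 0), pool now (4, 7, 5, 1)
None of the blocked processes ever fits:
  blocked: task-7 wants (0, 1, 3, 2), pool (4, 7, 5, 1) — not enough type-B units
  blocked: task-3 wants (3, 2, 6, 1), pool (4, 7, 5, 1) — not enough type-C units


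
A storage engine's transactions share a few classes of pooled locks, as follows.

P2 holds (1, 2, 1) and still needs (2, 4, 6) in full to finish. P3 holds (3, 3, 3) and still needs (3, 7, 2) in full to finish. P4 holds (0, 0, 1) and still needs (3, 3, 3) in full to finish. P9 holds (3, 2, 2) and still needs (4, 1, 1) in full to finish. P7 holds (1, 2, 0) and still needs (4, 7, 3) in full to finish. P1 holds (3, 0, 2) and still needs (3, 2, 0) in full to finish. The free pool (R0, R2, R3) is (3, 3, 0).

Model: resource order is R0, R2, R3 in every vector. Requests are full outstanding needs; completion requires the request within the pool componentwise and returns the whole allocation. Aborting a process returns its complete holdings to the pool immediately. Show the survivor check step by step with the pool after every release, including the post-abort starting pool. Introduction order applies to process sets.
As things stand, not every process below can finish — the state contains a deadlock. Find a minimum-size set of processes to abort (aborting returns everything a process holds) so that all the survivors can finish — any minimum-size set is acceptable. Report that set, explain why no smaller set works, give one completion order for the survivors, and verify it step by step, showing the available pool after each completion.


Abort P3.
Key observation: P2 was stuck for good until P3 gave back (3, 3, 3); in the order shown it finishes at step 3.
Minimality: the empty abort set fails — the state is deadlocked as it stands.
The survivors complete as P1, P4, P2, P7, P9. Step-by-step check (starting from the post-abort pool):
  pool = (6, 6, 3)
  run P1 (needs (3, 2, 0), free (6, 6, 3)); after release of (3, 0, 2) the pool is (9, 6, 5)
  run P4 (needs (3, 3, 3), free (9, 6, 5)); after release of (0, 0, 1) the pool is (9, 6, 6)
  run P2 (needs (2, 4, 6), free (9, 6, 6)); after release of (1, 2, 1) the pool is (10, 8, 7)
  run P7 (needs (4, 7, 3), free (10, 8, 7)); after release of (1, 2, 0) the pool is (11, 10, 7)
  run P9 (needs (4, 1, 1), free (11, 10, 7)); after release of (3, 2, 2) the pool is (14, 12, 9)


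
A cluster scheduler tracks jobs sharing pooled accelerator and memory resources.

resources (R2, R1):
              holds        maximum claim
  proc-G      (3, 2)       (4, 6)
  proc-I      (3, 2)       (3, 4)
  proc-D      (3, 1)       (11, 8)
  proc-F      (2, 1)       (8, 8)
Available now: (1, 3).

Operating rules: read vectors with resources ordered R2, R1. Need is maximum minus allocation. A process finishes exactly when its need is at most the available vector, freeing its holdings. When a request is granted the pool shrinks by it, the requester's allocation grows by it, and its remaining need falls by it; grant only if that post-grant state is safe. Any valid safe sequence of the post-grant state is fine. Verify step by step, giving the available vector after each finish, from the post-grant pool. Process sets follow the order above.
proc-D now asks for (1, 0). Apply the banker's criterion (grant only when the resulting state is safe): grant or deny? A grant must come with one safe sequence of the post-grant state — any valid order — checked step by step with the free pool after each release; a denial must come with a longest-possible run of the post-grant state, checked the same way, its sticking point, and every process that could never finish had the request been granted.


GRANT. The post-grant state is safe; one safe sequence: proc-I, proc-G, proc-F, proc-D.
Key observation: even at the reduced pool (0, 3), proc-I fits immediately, so safety survives the grant.
Verifying the post-grant state step by step:
  pool = (0, 3)
  run proc-I (needs (0, 2), free (0, 3)); after release of (3, 2) the pool is (3, 5)
  run proc-G (needs (1, 4), free (3, 5)); after release of (3, 2) the pool is (6, 7)
  run proc-F (needs (6, 7), free (6, 7)); after release of (2, 1) the pool is (8, 8)
  run proc-D (needs (7, 7), free (8, 8)); after release of (4, 1) the pool is (12, 9)


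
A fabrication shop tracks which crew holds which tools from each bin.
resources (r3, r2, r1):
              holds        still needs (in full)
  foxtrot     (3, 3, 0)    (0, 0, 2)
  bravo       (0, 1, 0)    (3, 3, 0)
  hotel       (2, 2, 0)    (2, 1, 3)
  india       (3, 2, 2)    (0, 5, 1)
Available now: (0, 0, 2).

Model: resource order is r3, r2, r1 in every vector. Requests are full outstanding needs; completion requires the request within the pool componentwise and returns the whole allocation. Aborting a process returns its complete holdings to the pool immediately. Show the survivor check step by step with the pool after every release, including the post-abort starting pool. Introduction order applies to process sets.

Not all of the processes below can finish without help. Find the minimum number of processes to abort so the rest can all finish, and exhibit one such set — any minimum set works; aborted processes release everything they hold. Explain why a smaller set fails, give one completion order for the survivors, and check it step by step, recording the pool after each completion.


Abort india.
Key observation: aborting india returns (3, 2, 2), and hotel — hopeless before — runs at step 3 with the returned capacity in the pool.
No smaller set exists: with zero aborts the deadlock remains.
Survivors finish in the order: foxtrot, bravo, hotel. Check, step by step (pool after the aborts first):
  pool = (3, 2, 4)
  foxtrot needs (0, 0, 2) <= (3, 2, 4) -> finishes; pool += (3, 3, 0) = (6, 5, 4)
  bravo needs (3, 3, 0) <= (6, 5, 4) -> finishes; pool += (0, 1, 0) = (6, 6, 4)
  hotel needs (2, 1, 3) <= (6, 6, 4) -> finishes; pool += (2, 2, 0) = (8, 8, 4)


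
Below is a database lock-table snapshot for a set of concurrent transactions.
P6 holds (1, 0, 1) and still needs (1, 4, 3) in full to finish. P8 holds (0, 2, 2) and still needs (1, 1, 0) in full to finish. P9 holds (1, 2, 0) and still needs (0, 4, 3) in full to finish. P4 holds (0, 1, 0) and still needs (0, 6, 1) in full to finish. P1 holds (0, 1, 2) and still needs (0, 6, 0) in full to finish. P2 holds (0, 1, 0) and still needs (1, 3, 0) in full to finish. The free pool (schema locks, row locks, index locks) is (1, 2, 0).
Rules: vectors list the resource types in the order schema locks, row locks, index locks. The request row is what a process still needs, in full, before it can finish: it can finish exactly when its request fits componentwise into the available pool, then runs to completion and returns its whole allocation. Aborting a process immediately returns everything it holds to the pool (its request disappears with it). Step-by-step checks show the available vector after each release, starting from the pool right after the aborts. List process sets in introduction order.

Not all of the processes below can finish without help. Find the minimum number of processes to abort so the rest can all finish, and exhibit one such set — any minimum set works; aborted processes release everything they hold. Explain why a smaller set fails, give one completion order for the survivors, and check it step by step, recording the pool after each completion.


Abort P6.
Key observation: P9 was stuck for good until P6 gave back (1, 0, 1); in the order shown it finishes at step 2.
Why nothing smaller works: aborting no one leaves the state deadlocked as given.
The survivors complete as P8, P9, P1, P4, P2. Step-by-step check (starting from the post-abort pool):
  pool = (2, 2, 1)
  P8 needs (1, 1, 0) <= (2, 2, 1) -> finishes; pool += (0, 2, 2) = (2, 4, 3)
  P9 needs (0, 4, 3) <= (2, 4, 3) -> finishes; pool += (1, 2, 0) = (3, 6, 3)
  P1 needs (0, 6, 0) <= (3, 6, 3) -> finishes; pool += (0, 1, 2) = (3, 7, 5)
  P4 needs (0, 6, 1) <= (3, 7, 5) -> finishes; pool += (0, 1, 0) = (3, 8, 5)
  P2 needs (1, 3, 0) <= (3, 8, 5) -> finishes; pool += (0, 1, 0) = (3, 9, 5)


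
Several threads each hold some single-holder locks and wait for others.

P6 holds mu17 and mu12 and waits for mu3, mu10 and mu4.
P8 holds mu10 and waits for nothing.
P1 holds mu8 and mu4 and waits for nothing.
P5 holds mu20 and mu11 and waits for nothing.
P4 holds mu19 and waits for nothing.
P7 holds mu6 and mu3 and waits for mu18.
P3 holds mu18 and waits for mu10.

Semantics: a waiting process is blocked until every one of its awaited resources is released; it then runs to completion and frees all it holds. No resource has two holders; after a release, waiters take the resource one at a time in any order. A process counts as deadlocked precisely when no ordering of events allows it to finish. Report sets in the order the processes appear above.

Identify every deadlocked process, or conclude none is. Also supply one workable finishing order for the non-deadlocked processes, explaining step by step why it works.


Nothing here is deadlocked.
Key observation: the wait relation is loop-free; peeling off processes with no waits unwinds the whole state.
The rest can finish in the order P8, P1, P4, P3, P5, P7, P6.
Step-by-step check:
  P8: no waits; runs immediately, freeing mu10
  P1: no waits; runs immediately, freeing mu8 and mu4
  P4: no waits; runs immediately, freeing mu19
  P3 waits on mu10 — all released -> runs and releases mu18
  P5: no waits; runs immediately, freeing mu20 and mu11
  P7 waits on mu18 — all released -> runs and releases mu6 and mu3
  P6 waits on mu3, mu10 and mu4 — all released -> runs and releases mu17 and mu12


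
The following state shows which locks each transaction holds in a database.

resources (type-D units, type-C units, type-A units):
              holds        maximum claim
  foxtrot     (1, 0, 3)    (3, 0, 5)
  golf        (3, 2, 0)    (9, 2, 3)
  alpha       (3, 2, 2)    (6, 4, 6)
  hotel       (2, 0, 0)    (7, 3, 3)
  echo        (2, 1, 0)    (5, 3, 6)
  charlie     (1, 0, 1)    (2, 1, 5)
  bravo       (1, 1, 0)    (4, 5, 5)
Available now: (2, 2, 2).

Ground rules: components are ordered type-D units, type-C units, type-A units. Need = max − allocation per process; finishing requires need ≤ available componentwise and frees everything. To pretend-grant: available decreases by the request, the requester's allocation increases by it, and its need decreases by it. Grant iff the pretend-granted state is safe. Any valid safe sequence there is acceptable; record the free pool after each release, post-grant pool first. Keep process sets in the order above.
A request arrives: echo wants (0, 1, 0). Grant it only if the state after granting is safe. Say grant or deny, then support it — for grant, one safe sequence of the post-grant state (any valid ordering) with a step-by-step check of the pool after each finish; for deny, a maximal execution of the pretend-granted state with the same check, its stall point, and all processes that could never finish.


GRANT: granting preserves safety; a valid post-grant sequence is foxtrot, charlie, echo, hotel, alpha, golf, bravo.
Key observation: granting shrinks the pool to (2, 1, 2), yet foxtrot still fits and the chain goes through.
Check on the post-grant state, step by step:
  pool = (2, 1, 2)
  run foxtrot (needs (2, 0, 2), free (2, 1, 2)); after release of (1, 0, 3) the pool is (3, 1, 5)
  run charlie (needs (1, 1, 4), free (3, 1, 5)); after release of (1, 0, 1) the pool is (4, 1, 6)
  run echo (needs (3, 1, 6), free (4, 1, 6)); after release of (2, 2, 0) the pool is (6, 3, 6)
  run hotel (needs (5, 3, 3), free (6, 3, 6)); after release of (2, 0, 0) the pool is (8, 3, 6)
  run alpha (needs (3, 2, 4), free (8, 3, 6)); after release of (3, 2, 2) the pool is (11, 5, 8)
  run golf (needs (6, 0, 3), free (11, 5, 8)); after release of (3, 2, 0) the pool is (14, 7, 8)
  run bravo (needs (3, 4, 5), free (14, 7, 8)); after release of (1, 1, 0) the pool is (15, 8, 8)


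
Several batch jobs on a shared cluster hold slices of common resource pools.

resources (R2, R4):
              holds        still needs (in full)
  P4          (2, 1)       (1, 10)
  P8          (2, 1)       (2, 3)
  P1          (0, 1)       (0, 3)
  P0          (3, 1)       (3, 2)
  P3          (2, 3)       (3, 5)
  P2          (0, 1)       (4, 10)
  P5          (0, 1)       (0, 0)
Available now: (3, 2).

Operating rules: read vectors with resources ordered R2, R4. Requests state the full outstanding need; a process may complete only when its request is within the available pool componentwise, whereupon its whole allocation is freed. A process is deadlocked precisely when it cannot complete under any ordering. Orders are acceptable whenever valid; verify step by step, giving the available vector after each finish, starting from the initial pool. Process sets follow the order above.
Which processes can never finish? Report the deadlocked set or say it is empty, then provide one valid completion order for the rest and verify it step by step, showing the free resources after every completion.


Deadlocked: P4 and P2.
Key observation: even finishing P0, P8, P1, P5, P3 leaves just (10, 9) free — too little R4 for any of the remaining processes.
A valid finishing order for the others: P0, P8, P1, P5, P3. Verifying each step:
  pool = (3, 2)
  P0: need (3, 2) fits (3, 2); releases (3, 1), pool now (6, 3)
  P8: need (2, 3) fits (6, 3); releases (2, 1), pool now (8, 4)
  P1: need (0, 3) fits (8, 4); releases (0, 1), pool now (8, 5)
  P5: need (0, 0) fits (8, 5); releases (0, 1), pool now (8, 6)
  P3: need (3, 5) fits (8, 6); releases (2, 3), pool now (10, 9)
The stuck group stays short no matter what:
  P4 cannot run: need (1, 10) vs free (10, 9) (insufficient R4)
  P2 cannot run: need (4, 10) vs free (10, 9) (insufficient R4)


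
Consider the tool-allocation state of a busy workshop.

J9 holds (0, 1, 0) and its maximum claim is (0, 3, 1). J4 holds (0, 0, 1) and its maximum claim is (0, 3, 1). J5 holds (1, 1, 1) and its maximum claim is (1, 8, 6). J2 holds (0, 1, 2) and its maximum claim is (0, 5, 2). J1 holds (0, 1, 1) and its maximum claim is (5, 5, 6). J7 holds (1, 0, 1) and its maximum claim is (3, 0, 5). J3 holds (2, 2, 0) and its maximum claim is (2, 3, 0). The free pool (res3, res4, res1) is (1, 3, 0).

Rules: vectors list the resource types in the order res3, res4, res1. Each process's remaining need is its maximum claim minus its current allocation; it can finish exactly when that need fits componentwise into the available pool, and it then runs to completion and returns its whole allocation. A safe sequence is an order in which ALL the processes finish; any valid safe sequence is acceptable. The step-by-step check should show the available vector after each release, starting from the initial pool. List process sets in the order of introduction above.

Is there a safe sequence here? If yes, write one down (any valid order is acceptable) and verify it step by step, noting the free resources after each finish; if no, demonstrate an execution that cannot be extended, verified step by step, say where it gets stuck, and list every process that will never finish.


UNSAFE.
Key observation: once J4, J3, J2, J9 finish, the pool peaks at (3, 7, 3) — and every remaining process still needs more res1 than that.
A maximal execution: J4, J3, J2, J9 — then nothing else fits. Check, step by step:
  pool = (1, 3, 0)
  run J4 (needs (0, 3, 0), free (1, 3, 0)); after release of (0, 0, 1) the pool is (1, 3, 1)
  run J3 (needs (0, 1, 0), free (1, 3, 1)); after release of (2, 2, 0) the pool is (3, 5, 1)
  run J2 (needs (0, 4, 0), free (3, 5, 1)); after release of (0, 1, 2) the pool is (3, 6, 3)
  run J9 (needs (0, 2, 1), free (3, 6, 3)); after release of (0, 1, 0) the pool is (3, 7, 3)
  J5 cannot run: need (0, 7, 5) vs free (3, 7, 3) (insufficient res1)
  J1 cannot run: need (5, 4, 5) vs free (3, 7, 3) (insufficient res3 and res1)
  J7 cannot run: need (2, 0, 4) vs free (3, 7, 3) (insufficient res1)
Never able to finish: J5, J1 and J7.


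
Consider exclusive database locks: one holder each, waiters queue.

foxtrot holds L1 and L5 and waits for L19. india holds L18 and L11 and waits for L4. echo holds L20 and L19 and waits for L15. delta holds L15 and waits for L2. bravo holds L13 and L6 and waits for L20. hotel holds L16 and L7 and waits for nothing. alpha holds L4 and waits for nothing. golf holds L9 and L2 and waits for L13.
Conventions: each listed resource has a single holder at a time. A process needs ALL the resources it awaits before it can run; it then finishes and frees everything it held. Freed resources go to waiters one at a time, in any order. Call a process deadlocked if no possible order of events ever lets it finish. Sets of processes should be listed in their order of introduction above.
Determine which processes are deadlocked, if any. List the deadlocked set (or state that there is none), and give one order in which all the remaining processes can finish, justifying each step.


Deadlocked set: foxtrot, echo, delta, bravo and golf.
Key observation: nobody on the ring echo -> delta -> golf -> bravo -> echo can start until another member finishes, which never happens; foxtrot waits into the deadlock from upstream.
A valid finishing order for the others: hotel, alpha, india.
Check, step by step:
  hotel: no waits; runs immediately, freeing L16 and L7
  alpha: no waits; runs immediately, freeing L4
  india waits on L4 — all released -> runs and releases L18 and L11


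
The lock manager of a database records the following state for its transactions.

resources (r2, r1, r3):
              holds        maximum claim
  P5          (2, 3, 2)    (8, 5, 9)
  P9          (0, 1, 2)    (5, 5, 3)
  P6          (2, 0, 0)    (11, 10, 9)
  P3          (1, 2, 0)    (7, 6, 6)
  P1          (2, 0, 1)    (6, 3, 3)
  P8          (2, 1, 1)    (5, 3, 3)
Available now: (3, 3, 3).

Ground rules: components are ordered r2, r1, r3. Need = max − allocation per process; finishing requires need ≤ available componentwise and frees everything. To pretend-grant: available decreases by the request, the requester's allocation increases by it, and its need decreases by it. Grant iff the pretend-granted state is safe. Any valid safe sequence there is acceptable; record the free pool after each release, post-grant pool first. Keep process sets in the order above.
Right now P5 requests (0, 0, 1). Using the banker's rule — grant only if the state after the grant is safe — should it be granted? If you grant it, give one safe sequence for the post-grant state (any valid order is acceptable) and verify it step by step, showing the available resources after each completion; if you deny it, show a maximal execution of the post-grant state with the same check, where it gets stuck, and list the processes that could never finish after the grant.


GRANT: granting preserves safety; a valid post-grant sequence is P8, P9, P1, P3, P5, P6.
Key observation: granting shrinks the pool to (3, 3, 2), yet P8 still fits and the chain goes through.
Verifying the post-grant state step by step:
  pool = (3, 3, 2)
  P8: need (3, 2, 2) fits (3, 3, 2); releases (2, 1, 1), pool now (5, 4, 3)
  P9: need (5, 4, 1) fits (5, 4, 3); releases (0, 1, 2), pool now (5, 5, 5)
  P1: need (4, 3, 2) fits (5, 5, 5); releases (2, 0, 1), pool now (7, 5, 6)
  P3: need (6, 4, 6) fits (7, 5, 6); releases (1, 2, 0), pool now (8, 7, 6)
  P5: need (6, 2, 6) fits (8, 7, 6); releases (2, 3, 3), pool now (10, 10, 9)
  P6: need (9, 10, 9) fits (10, 10, 9); releases (2, 0, 0), pool now (12, 10, 9)


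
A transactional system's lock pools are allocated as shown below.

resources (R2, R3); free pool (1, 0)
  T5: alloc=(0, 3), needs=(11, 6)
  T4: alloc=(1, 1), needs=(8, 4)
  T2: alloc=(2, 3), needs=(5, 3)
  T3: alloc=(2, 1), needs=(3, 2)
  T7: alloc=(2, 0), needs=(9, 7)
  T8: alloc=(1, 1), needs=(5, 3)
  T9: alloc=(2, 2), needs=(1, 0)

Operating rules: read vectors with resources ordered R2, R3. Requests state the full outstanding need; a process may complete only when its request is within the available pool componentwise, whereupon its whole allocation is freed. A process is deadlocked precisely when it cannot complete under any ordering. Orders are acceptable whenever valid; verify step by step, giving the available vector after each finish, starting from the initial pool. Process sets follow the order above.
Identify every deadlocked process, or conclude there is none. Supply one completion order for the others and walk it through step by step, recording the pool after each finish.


Nothing here is deadlocked.
Key observation: T9 can run right away; the returned allocation unlocks the remaining processes in turn.
The rest can finish in the order T9, T3, T8, T2, T4, T7, T5. Walking it through:
  pool = (1, 0)
  T9: need (1, 0) fits (1, 0); releases (2, 2), pool now (3, 2)
  T3: need (3, 2) fits (3, 2); releases (2, 1), pool now (5, 3)
  T8: need (5, 3) fits (5, 3); releases (1, 1), pool now (6, 4)
  T2: need (5, 3) fits (6, 4); releases (2, 3), pool now (8, 7)
  T4: need (8, 4) fits (8, 7); releases (1, 1), pool now (9, 8)
  T7: need (9, 7) fits (9, 8); releases (2, 0), pool now (11, 8)
  T5: need (11, 6) fits (11, 8); releases (0, 3), pool now (11, 11)


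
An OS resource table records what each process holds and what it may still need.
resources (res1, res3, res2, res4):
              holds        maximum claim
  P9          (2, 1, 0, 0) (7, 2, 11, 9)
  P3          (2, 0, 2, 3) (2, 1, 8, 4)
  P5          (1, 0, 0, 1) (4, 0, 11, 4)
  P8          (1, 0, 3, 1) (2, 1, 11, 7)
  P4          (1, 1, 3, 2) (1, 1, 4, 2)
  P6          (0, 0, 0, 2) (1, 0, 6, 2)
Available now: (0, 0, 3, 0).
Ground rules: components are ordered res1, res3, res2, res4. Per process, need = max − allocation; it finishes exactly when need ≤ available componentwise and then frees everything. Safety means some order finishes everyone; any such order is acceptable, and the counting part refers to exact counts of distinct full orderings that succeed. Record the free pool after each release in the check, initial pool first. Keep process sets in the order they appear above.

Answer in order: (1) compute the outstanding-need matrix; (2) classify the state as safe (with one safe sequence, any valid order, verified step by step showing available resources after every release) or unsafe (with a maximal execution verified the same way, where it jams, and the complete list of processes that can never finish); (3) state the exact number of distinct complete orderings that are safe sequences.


(1) Outstanding need per process (order res1, res3, res2, res4):
  P9: (5, 1, 11, 9)
  P3: (0, 1, 6, 1)
  P5: (3, 0, 11, 3)
  P8: (1, 1, 8, 6)
  P4: (0, 0, 1, 0)
  P6: (1, 0, 6, 0)
(2) SAFE. One safe sequence: P4, P6, P3, P8, P5, P9.
Key observation: at P6 the run first touches a limit — (1, 0, 6, 0) against (1, 1, 6, 2), exact on a resource it actually requests.
Walking it through:
  pool = (0, 0, 3, 0)
  P4: need (0, 0, 1, 0) fits (0, 0, 3, 0); releases (1, 1, 3, 2), pool now (1, 1, 6, 2)
  P6: need (1, 0, 6, 0) fits (1, 1, 6, 2); releases (0, 0, 0, 2), pool now (1, 1, 6, 4)
  P3: need (0, 1, 6, 1) fits (1, 1, 6, 4); releases (2, 0, 2, 3), pool now (3, 1, 8, 7)
  P8: need (1, 1, 8, 6) fits (3, 1, 8, 7); releases (1, 0, 3, 1), pool now (4, 1, 11, 8)
  P5: need (3, 0, 11, 3) fits (4, 1, 11, 8); releases (1, 0, 0, 1), pool now (5, 1, 11, 9)
  P9: need (5, 1, 11, 9) fits (5, 1, 11, 9); releases (2, 1, 0, 0), pool now (7, 2, 11, 9)
(3) The exact count: 2 of the possible complete orderings are safe sequences.


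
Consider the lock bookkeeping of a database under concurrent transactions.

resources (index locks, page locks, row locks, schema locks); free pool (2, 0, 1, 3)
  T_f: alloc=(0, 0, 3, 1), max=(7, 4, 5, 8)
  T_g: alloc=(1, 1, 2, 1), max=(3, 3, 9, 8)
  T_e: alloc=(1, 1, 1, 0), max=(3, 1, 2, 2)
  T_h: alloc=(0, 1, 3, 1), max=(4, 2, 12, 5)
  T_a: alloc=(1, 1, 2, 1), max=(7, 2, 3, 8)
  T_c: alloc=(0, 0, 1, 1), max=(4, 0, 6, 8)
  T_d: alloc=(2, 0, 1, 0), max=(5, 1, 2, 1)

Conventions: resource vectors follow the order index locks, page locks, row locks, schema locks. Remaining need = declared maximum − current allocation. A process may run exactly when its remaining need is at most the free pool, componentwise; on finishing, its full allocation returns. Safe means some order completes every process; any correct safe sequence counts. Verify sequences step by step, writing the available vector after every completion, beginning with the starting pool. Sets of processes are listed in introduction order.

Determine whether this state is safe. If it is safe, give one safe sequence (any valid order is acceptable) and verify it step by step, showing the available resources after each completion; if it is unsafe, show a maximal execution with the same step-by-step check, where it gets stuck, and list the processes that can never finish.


UNSAFE — no complete ordering exists.
Key observation: schema locks is the bottleneck — with T_e, T_d done the pool holds (5, 1, 3, 3), short of every remaining need.
The run T_e, T_d cannot be extended any further. Walking it through:
  pool = (2, 0, 1, 3)
  T_e: need (2, 0, 1, 2) fits (2, 0, 1, 3); releases (1, 1, 1, 0), pool now (3, 1, 2, 3)
  T_d: need (3, 1, 1, 1) fits (3, 1, 2, 3); releases (2, 0, 1, 0), pool now (5, 1, 3, 3)
  T_f cannot run: need (7, 4, 2, 7) vs free (5, 1, 3, 3) (insufficient index locks, page locks and schema locks)
  T_g cannot run: need (2, 2, 7, 7) vs free (5, 1, 3, 3) (insufficient page locks, row locks and schema locks)
  T_h cannot run: need (4, 1, 9, 4) vs free (5, 1, 3, 3) (insufficient row locks and schema locks)
  T_a cannot run: need (6, 1, 1, 7) vs free (5, 1, 3, 3) (insufficient index locks and schema locks)
  T_c cannot run: need (4, 0, 5, 7) vs free (5, 1, 3, 3) (insufficient row locks and schema locks)
Processes that can never finish: T_f, T_g, T_h, T_a and T_c.


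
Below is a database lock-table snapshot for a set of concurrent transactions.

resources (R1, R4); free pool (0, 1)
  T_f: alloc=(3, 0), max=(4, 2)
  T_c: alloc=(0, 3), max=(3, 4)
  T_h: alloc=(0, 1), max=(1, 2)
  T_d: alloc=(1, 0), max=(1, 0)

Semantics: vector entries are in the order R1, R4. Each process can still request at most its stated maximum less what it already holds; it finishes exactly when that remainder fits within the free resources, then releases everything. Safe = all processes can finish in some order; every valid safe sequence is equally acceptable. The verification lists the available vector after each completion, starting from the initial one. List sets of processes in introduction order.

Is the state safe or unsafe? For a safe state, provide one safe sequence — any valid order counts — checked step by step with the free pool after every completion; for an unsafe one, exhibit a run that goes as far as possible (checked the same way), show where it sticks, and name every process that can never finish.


SAFE — a valid safe sequence is T_d, T_h, T_f, T_c.
Key observation: T_h is the earliest step where a requested resource binds exactly: need (1, 1), pool (1, 1) at its turn.
Walking it through:
  pool = (0, 1)
  T_d: need (0, 0) fits (0, 1); releases (1, 0), pool now (1, 1)
  T_h: need (1, 1) fits (1, 1); releases (0, 1), pool now (1, 2)
  T_f: need (1, 2) fits (1, 2); releases (3, 0), pool now (4, 2)
  T_c: need (3, 1) fits (4, 2); releases (0, 3), pool now (4, 5)


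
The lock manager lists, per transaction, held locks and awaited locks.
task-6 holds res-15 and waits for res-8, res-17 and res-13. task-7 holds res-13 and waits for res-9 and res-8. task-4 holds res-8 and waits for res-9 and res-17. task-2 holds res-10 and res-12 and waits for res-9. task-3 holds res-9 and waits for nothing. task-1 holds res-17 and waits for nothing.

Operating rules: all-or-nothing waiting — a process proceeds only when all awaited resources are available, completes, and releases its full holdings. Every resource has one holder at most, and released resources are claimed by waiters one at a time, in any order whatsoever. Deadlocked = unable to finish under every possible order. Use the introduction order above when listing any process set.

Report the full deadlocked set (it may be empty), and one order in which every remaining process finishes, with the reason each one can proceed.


The deadlocked set is empty.
Key observation: all waits point, directly or indirectly, at processes that can finish, so nothing is permanently blocked.
A valid finishing order for the others: task-3, task-1, task-4, task-2, task-7, task-6.
Check, step by step:
  task-3: no waits; runs immediately, freeing res-9
  task-1: no waits; runs immediately, freeing res-17
  run task-4 (all its waits — res-9 and res-17 — are resolved); releases res-8
  run task-2 (all its waits — res-9 — are resolved); releases res-10 and res-12
  run task-7 (all its waits — res-9 and res-8 — are resolved); releases res-13
  run task-6 (all its waits — res-8, res-17 and res-13 — are resolved); releases res-15


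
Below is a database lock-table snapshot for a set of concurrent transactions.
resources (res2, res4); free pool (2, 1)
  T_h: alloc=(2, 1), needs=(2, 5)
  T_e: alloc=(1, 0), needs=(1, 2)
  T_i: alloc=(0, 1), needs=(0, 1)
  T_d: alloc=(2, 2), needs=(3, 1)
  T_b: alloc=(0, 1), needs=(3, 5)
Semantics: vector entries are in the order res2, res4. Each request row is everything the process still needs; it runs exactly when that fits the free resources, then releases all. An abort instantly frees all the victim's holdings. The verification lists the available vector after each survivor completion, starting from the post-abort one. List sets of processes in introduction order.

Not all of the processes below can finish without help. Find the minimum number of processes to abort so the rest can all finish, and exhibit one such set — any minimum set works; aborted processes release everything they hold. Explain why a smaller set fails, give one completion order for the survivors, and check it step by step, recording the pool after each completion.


The answer: abort T_b.
Key observation: T_h was stuck for good until T_b gave back (0, 1); in the order shown it finishes at step 4.
Why nothing smaller works: aborting no one leaves the state deadlocked as given.
The survivors complete as T_e, T_d, T_i, T_h. Verifying each step (starting from the post-abort pool):
  pool = (2, 2)
  T_e needs (1, 2) <= (2, 2) -> finishes; pool += (1, 0) = (3, 2)
  T_d needs (3, 1) <= (3, 2) -> finishes; pool += (2, 2) = (5, 4)
  T_i needs (0, 1) <= (5, 4) -> finishes; pool += (0, 1) = (5, 5)
  T_h needs (2, 5) <= (5, 5) -> finishes; pool += (2, 1) = (7, 6)


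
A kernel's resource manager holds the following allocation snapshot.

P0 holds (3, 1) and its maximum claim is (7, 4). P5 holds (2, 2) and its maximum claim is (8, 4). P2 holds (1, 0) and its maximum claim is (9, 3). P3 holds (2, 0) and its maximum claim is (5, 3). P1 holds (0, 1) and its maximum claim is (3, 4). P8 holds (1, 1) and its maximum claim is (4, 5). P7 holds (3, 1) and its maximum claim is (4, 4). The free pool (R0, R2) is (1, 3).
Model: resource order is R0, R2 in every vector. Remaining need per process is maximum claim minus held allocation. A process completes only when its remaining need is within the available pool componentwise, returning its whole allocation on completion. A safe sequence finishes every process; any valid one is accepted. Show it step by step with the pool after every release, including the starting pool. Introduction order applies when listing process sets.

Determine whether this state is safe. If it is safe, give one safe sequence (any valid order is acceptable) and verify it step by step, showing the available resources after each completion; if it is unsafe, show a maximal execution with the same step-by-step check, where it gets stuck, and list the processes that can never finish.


The state is SAFE; one workable sequence: P7, P0, P8, P1, P5, P2, P3.
Key observation: the order's first zero-slack moment is P7 ((1, 3) needed, (1, 3) free — a requested resource with nothing to spare).
Check, step by step:
  pool = (1, 3)
  P7 needs (1, 3) <= (1, 3) -> finishes; pool += (3, 1) = (4, 4)
  P0 needs (4, 3) <= (4, 4) -> finishes; pool += (3, 1) = (7, 5)
  P8 needs (3, 4) <= (7, 5) -> finishes; pool += (1, 1) = (8, 6)
  P1 needs (3, 3) <= (8, 6) -> finishes; pool += (0, 1) = (8, 7)
  P5 needs (6, 2) <= (8, 7) -> finishes; pool += (2, 2) = (10, 9)
  P2 needs (8, 3) <= (10, 9) -> finishes; pool += (1, 0) = (11, 9)
  P3 needs (3, 3) <= (11, 9) -> finishes; pool += (2, 0) = (13, 9)
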